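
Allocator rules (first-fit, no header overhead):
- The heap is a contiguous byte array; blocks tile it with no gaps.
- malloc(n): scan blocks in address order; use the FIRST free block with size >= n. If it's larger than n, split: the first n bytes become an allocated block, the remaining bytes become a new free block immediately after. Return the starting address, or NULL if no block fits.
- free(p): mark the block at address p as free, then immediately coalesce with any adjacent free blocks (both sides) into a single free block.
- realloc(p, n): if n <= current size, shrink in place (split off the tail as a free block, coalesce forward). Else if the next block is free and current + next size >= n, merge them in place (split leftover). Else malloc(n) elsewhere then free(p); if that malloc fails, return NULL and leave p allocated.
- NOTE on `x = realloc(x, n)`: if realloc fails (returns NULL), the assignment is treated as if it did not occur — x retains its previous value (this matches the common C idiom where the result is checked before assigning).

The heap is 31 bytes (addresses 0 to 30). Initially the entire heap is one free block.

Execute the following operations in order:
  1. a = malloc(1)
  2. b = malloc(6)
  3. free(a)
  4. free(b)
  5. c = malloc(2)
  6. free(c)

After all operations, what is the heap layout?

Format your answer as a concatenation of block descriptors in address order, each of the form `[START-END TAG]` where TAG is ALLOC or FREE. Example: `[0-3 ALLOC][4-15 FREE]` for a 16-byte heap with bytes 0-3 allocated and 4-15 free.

Answer: [0-30 FREE]

Derivation:
Op 1: a = malloc(1) -> a = 0; heap: [0-0 ALLOC][1-30 FREE]
Op 2: b = malloc(6) -> b = 1; heap: [0-0 ALLOC][1-6 ALLOC][7-30 FREE]
Op 3: free(a) -> (freed a); heap: [0-0 FREE][1-6 ALLOC][7-30 FREE]
Op 4: free(b) -> (freed b); heap: [0-30 FREE]
Op 5: c = malloc(2) -> c = 0; heap: [0-1 ALLOC][2-30 FREE]
Op 6: free(c) -> (freed c); heap: [0-30 FREE]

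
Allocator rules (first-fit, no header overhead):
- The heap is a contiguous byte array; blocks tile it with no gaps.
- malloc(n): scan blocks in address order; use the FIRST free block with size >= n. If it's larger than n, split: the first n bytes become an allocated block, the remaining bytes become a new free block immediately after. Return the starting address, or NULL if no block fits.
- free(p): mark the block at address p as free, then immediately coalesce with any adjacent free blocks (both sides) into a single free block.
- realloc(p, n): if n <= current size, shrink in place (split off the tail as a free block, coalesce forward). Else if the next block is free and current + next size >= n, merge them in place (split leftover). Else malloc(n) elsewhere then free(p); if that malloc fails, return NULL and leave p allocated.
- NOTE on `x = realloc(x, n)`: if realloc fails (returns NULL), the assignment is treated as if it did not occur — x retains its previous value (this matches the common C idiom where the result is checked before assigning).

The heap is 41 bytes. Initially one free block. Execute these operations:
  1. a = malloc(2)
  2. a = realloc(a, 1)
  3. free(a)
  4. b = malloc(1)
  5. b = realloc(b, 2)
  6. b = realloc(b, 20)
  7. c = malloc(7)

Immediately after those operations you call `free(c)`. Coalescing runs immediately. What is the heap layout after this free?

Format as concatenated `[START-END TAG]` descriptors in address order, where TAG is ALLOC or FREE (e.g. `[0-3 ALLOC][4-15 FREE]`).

Op 1: a = malloc(2) -> a = 0; heap: [0-1 ALLOC][2-40 FREE]
Op 2: a = realloc(a, 1) -> a = 0; heap: [0-0 ALLOC][1-40 FREE]
Op 3: free(a) -> (freed a); heap: [0-40 FREE]
Op 4: b = malloc(1) -> b = 0; heap: [0-0 ALLOC][1-40 FREE]
Op 5: b = realloc(b, 2) -> b = 0; heap: [0-1 ALLOC][2-40 FREE]
Op 6: b = realloc(b, 20) -> b = 0; heap: [0-19 ALLOC][20-40 FREE]
Op 7: c = malloc(7) -> c = 20; heap: [0-19 ALLOC][20-26 ALLOC][27-40 FREE]
free(c): c = 20 -> block [20-26 ALLOC]; mark free, coalesce with adjacent free neighbors -> [0-19 ALLOC][20-40 FREE]

Answer: [0-19 ALLOC][20-40 FREE]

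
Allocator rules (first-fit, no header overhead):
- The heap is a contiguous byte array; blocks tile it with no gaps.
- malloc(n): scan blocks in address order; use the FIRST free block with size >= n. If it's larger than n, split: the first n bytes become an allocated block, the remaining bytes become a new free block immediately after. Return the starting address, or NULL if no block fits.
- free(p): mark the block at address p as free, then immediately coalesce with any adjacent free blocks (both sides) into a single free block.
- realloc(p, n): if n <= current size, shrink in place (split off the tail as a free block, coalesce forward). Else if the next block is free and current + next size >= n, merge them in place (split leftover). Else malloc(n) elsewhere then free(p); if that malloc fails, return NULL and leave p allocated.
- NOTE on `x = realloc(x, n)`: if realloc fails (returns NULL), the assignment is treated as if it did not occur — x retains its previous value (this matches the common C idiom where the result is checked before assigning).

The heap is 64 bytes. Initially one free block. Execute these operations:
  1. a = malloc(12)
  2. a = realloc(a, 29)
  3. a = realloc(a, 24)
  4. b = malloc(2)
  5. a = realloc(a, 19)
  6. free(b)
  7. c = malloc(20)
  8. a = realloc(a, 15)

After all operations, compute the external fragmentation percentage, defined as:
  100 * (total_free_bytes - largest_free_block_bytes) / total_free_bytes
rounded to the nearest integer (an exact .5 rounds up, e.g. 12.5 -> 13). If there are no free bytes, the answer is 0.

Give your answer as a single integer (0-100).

Answer: 14

Derivation:
Op 1: a = malloc(12) -> a = 0; heap: [0-11 ALLOC][12-63 FREE]
Op 2: a = realloc(a, 29) -> a = 0; heap: [0-28 ALLOC][29-63 FREE]
Op 3: a = realloc(a, 24) -> a = 0; heap: [0-23 ALLOC][24-63 FREE]
Op 4: b = malloc(2) -> b = 24; heap: [0-23 ALLOC][24-25 ALLOC][26-63 FREE]
Op 5: a = realloc(a, 19) -> a = 0; heap: [0-18 ALLOC][19-23 FREE][24-25 ALLOC][26-63 FREE]
Op 6: free(b) -> (freed b); heap: [0-18 ALLOC][19-63 FREE]
Op 7: c = malloc(20) -> c = 19; heap: [0-18 ALLOC][19-38 ALLOC][39-63 FREE]
Op 8: a = realloc(a, 15) -> a = 0; heap: [0-14 ALLOC][15-18 FREE][19-38 ALLOC][39-63 FREE]
Free blocks: [4 25] total_free=29 largest=25 -> 100*(29-25)/29 = 400/29 ≈ 13.793 -> rounds to 14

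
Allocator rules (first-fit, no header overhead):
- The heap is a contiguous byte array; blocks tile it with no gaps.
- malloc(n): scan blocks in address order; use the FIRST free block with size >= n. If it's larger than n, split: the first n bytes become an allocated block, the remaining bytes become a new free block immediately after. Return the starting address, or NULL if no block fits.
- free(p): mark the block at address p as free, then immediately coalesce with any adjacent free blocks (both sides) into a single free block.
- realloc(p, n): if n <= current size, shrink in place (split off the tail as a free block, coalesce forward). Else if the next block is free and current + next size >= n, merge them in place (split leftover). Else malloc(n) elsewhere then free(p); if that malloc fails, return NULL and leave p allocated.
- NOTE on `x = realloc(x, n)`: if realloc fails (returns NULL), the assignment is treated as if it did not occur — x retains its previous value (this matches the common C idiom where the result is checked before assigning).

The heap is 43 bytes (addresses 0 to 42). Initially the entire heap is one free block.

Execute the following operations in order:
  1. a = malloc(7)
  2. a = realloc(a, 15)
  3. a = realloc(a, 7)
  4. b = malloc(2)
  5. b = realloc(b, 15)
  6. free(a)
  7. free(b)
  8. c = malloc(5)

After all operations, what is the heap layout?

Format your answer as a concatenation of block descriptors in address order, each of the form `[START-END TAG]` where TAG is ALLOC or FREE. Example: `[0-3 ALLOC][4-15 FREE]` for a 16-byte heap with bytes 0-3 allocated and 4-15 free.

Op 1: a = malloc(7) -> a = 0; heap: [0-6 ALLOC][7-42 FREE]
Op 2: a = realloc(a, 15) -> a = 0; heap: [0-14 ALLOC][15-42 FREE]
Op 3: a = realloc(a, 7) -> a = 0; heap: [0-6 ALLOC][7-42 FREE]
Op 4: b = malloc(2) -> b = 7; heap: [0-6 ALLOC][7-8 ALLOC][9-42 FREE]
Op 5: b = realloc(b, 15) -> b = 7; heap: [0-6 ALLOC][7-21 ALLOC][22-42 FREE]
Op 6: free(a) -> (freed a); heap: [0-6 FREE][7-21 ALLOC][22-42 FREE]
Op 7: free(b) -> (freed b); heap: [0-42 FREE]
Op 8: c = malloc(5) -> c = 0; heap: [0-4 ALLOC][5-42 FREE]

Answer: [0-4 ALLOC][5-42 FREE]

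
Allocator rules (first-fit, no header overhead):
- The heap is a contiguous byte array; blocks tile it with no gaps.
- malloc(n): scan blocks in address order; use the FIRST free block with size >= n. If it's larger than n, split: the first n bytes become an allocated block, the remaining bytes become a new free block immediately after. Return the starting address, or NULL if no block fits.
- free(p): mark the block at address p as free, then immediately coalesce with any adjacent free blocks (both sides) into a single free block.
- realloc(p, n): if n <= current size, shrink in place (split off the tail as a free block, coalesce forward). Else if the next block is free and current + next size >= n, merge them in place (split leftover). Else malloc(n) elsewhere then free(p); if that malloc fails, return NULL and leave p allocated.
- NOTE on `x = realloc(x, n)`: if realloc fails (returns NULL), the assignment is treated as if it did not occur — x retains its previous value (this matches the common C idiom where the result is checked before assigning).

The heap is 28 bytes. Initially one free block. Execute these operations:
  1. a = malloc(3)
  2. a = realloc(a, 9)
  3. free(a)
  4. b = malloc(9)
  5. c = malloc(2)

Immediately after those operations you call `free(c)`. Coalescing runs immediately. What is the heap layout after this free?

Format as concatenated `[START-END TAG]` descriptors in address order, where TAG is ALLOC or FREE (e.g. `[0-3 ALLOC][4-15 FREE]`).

Op 1: a = malloc(3) -> a = 0; heap: [0-2 ALLOC][3-27 FREE]
Op 2: a = realloc(a, 9) -> a = 0; heap: [0-8 ALLOC][9-27 FREE]
Op 3: free(a) -> (freed a); heap: [0-27 FREE]
Op 4: b = malloc(9) -> b = 0; heap: [0-8 ALLOC][9-27 FREE]
Op 5: c = malloc(2) -> c = 9; heap: [0-8 ALLOC][9-10 ALLOC][11-27 FREE]
free(c): c = 9 -> block [9-10 ALLOC]; mark free, coalesce with adjacent free neighbors -> [0-8 ALLOC][9-27 FREE]

Answer: [0-8 ALLOC][9-27 FREE]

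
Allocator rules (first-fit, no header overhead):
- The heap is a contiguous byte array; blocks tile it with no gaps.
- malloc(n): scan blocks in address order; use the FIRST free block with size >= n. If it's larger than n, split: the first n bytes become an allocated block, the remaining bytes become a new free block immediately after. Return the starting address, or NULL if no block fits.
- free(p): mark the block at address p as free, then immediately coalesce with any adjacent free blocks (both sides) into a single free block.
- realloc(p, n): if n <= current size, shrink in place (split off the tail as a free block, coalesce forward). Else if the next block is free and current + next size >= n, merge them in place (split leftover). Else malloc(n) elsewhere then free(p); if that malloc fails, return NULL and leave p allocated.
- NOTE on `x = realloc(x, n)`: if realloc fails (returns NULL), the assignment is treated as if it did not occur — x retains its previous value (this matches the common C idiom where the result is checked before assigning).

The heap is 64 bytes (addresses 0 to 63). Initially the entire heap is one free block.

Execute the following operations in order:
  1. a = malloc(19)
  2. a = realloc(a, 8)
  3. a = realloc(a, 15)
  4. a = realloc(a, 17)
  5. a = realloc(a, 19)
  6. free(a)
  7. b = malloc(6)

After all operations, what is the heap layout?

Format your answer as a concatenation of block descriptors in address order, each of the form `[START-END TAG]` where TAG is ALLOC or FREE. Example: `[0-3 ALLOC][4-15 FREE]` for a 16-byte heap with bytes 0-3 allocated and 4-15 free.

Answer: [0-5 ALLOC][6-63 FREE]

Derivation:
Op 1: a = malloc(19) -> a = 0; heap: [0-18 ALLOC][19-63 FREE]
Op 2: a = realloc(a, 8) -> a = 0; heap: [0-7 ALLOC][8-63 FREE]
Op 3: a = realloc(a, 15) -> a = 0; heap: [0-14 ALLOC][15-63 FREE]
Op 4: a = realloc(a, 17) -> a = 0; heap: [0-16 ALLOC][17-63 FREE]
Op 5: a = realloc(a, 19) -> a = 0; heap: [0-18 ALLOC][19-63 FREE]
Op 6: free(a) -> (freed a); heap: [0-63 FREE]
Op 7: b = malloc(6) -> b = 0; heap: [0-5 ALLOC][6-63 FREE]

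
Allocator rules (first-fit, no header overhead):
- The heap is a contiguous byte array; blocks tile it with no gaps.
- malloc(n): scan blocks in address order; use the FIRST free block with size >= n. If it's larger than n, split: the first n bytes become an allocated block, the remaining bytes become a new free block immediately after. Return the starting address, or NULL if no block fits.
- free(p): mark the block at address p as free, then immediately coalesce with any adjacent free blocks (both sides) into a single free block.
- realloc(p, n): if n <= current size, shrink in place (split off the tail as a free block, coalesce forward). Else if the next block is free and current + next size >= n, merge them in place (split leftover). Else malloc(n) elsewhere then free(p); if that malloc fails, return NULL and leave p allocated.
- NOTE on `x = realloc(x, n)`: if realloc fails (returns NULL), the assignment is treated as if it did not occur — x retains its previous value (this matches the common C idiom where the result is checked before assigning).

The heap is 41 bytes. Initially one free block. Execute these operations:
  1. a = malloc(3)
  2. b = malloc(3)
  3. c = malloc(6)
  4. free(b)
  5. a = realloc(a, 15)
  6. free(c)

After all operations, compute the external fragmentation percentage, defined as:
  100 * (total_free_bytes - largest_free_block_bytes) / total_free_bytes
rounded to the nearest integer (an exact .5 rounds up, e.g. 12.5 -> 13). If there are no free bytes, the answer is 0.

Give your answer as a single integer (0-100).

Answer: 46

Derivation:
Op 1: a = malloc(3) -> a = 0; heap: [0-2 ALLOC][3-40 FREE]
Op 2: b = malloc(3) -> b = 3; heap: [0-2 ALLOC][3-5 ALLOC][6-40 FREE]
Op 3: c = malloc(6) -> c = 6; heap: [0-2 ALLOC][3-5 ALLOC][6-11 ALLOC][12-40 FREE]
Op 4: free(b) -> (freed b); heap: [0-2 ALLOC][3-5 FREE][6-11 ALLOC][12-40 FREE]
Op 5: a = realloc(a, 15) -> a = 12; heap: [0-5 FREE][6-11 ALLOC][12-26 ALLOC][27-40 FREE]
Op 6: free(c) -> (freed c); heap: [0-11 FREE][12-26 ALLOC][27-40 FREE]
Free blocks: [12 14] total_free=26 largest=14 -> 100*(26-14)/26 = 1200/26 ≈ 46.154 -> rounds to 46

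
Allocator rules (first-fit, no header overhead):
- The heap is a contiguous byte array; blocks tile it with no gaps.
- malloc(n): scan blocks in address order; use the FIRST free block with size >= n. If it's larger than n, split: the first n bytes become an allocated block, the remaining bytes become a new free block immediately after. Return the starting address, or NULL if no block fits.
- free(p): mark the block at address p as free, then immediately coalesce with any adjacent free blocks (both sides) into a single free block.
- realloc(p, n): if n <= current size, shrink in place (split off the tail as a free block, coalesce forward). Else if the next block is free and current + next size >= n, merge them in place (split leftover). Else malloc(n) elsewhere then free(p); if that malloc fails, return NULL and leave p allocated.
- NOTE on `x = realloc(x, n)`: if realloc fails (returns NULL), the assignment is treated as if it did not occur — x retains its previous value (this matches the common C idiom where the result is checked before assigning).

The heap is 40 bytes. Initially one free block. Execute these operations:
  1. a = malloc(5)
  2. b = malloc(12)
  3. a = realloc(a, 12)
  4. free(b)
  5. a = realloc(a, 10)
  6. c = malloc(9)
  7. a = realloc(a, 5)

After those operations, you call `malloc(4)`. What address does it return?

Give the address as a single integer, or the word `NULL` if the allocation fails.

Op 1: a = malloc(5) -> a = 0; heap: [0-4 ALLOC][5-39 FREE]
Op 2: b = malloc(12) -> b = 5; heap: [0-4 ALLOC][5-16 ALLOC][17-39 FREE]
Op 3: a = realloc(a, 12) -> a = 17; heap: [0-4 FREE][5-16 ALLOC][17-28 ALLOC][29-39 FREE]
Op 4: free(b) -> (freed b); heap: [0-16 FREE][17-28 ALLOC][29-39 FREE]
Op 5: a = realloc(a, 10) -> a = 17; heap: [0-16 FREE][17-26 ALLOC][27-39 FREE]
Op 6: c = malloc(9) -> c = 0; heap: [0-8 ALLOC][9-16 FREE][17-26 ALLOC][27-39 FREE]
Op 7: a = realloc(a, 5) -> a = 17; heap: [0-8 ALLOC][9-16 FREE][17-21 ALLOC][22-39 FREE]
malloc(4): first-fit scan over [0-8 ALLOC][9-16 FREE][17-21 ALLOC][22-39 FREE] -> 9

Answer: 9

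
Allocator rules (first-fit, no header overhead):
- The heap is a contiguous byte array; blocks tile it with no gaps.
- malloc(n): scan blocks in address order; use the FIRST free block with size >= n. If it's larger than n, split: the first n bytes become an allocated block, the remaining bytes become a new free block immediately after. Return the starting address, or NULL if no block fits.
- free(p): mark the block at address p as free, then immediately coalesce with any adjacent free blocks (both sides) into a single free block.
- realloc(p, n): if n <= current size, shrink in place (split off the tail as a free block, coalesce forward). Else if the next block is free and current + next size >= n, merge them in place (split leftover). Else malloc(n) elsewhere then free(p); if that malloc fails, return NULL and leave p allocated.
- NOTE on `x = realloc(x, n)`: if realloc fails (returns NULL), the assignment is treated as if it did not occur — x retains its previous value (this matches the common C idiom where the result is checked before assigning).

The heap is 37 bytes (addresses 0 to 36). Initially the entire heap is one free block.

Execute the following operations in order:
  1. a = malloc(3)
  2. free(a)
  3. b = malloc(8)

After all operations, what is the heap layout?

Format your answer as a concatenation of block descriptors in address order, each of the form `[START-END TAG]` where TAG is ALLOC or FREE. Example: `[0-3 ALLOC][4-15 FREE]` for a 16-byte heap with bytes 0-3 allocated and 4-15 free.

Answer: [0-7 ALLOC][8-36 FREE]

Derivation:
Op 1: a = malloc(3) -> a = 0; heap: [0-2 ALLOC][3-36 FREE]
Op 2: free(a) -> (freed a); heap: [0-36 FREE]
Op 3: b = malloc(8) -> b = 0; heap: [0-7 ALLOC][8-36 FREE]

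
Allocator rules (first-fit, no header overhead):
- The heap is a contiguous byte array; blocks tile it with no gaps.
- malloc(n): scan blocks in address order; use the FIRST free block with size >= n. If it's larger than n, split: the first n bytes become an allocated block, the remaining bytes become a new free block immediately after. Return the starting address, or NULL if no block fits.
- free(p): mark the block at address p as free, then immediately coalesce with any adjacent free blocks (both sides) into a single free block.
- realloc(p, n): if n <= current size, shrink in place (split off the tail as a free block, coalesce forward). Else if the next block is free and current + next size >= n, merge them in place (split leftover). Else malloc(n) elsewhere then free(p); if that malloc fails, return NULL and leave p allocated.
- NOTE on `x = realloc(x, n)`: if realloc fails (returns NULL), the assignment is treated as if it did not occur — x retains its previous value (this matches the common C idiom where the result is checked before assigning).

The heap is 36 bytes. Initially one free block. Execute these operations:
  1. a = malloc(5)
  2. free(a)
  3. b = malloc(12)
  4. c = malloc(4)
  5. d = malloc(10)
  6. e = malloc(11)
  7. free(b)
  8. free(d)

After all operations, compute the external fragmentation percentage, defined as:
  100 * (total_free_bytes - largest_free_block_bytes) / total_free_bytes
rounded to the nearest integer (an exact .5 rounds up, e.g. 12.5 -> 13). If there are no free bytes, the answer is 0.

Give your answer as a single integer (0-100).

Op 1: a = malloc(5) -> a = 0; heap: [0-4 ALLOC][5-35 FREE]
Op 2: free(a) -> (freed a); heap: [0-35 FREE]
Op 3: b = malloc(12) -> b = 0; heap: [0-11 ALLOC][12-35 FREE]
Op 4: c = malloc(4) -> c = 12; heap: [0-11 ALLOC][12-15 ALLOC][16-35 FREE]
Op 5: d = malloc(10) -> d = 16; heap: [0-11 ALLOC][12-15 ALLOC][16-25 ALLOC][26-35 FREE]
Op 6: e = malloc(11) -> e = NULL; heap: [0-11 ALLOC][12-15 ALLOC][16-25 ALLOC][26-35 FREE]
Op 7: free(b) -> (freed b); heap: [0-11 FREE][12-15 ALLOC][16-25 ALLOC][26-35 FREE]
Op 8: free(d) -> (freed d); heap: [0-11 FREE][12-15 ALLOC][16-35 FREE]
Free blocks: [12 20] total_free=32 largest=20 -> 100*(32-20)/32 = 1200/32 = 37.5 -> rounds to 38

Answer: 38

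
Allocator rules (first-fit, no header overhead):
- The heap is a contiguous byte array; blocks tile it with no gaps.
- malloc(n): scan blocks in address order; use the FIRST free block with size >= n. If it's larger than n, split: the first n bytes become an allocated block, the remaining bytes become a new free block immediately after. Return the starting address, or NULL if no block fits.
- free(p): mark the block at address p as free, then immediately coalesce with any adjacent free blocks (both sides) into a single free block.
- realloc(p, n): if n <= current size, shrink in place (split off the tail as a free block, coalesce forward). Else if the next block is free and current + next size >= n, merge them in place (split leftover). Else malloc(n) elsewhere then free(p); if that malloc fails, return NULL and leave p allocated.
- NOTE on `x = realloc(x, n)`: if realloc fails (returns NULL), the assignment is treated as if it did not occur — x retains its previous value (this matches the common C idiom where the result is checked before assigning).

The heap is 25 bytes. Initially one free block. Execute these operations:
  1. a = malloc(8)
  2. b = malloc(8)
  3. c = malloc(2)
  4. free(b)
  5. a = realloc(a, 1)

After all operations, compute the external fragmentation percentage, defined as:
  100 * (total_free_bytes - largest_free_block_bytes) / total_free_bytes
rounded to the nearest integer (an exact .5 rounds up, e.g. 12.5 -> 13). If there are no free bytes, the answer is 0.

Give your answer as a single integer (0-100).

Op 1: a = malloc(8) -> a = 0; heap: [0-7 ALLOC][8-24 FREE]
Op 2: b = malloc(8) -> b = 8; heap: [0-7 ALLOC][8-15 ALLOC][16-24 FREE]
Op 3: c = malloc(2) -> c = 16; heap: [0-7 ALLOC][8-15 ALLOC][16-17 ALLOC][18-24 FREE]
Op 4: free(b) -> (freed b); heap: [0-7 ALLOC][8-15 FREE][16-17 ALLOC][18-24 FREE]
Op 5: a = realloc(a, 1) -> a = 0; heap: [0-0 ALLOC][1-15 FREE][16-17 ALLOC][18-24 FREE]
Free blocks: [15 7] total_free=22 largest=15 -> 100*(22-15)/22 = 700/22 ≈ 31.818 -> rounds to 32

Answer: 32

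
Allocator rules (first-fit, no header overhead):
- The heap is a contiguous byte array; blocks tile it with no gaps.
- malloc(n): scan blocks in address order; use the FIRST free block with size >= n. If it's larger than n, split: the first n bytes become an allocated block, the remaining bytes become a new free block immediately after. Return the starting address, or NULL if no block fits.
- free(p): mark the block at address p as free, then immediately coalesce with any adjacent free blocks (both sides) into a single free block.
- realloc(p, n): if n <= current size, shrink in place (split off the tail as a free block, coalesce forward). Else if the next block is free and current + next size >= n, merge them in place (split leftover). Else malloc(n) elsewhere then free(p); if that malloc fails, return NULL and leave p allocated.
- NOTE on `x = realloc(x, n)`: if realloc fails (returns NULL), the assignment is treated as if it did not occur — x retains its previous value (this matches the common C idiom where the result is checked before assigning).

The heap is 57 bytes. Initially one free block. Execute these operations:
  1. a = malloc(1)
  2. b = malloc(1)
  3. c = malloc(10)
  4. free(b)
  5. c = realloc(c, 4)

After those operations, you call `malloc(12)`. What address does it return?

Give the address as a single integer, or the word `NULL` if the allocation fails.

Op 1: a = malloc(1) -> a = 0; heap: [0-0 ALLOC][1-56 FREE]
Op 2: b = malloc(1) -> b = 1; heap: [0-0 ALLOC][1-1 ALLOC][2-56 FREE]
Op 3: c = malloc(10) -> c = 2; heap: [0-0 ALLOC][1-1 ALLOC][2-11 ALLOC][12-56 FREE]
Op 4: free(b) -> (freed b); heap: [0-0 ALLOC][1-1 FREE][2-11 ALLOC][12-56 FREE]
Op 5: c = realloc(c, 4) -> c = 2; heap: [0-0 ALLOC][1-1 FREE][2-5 ALLOC][6-56 FREE]
malloc(12): first-fit scan over [0-0 ALLOC][1-1 FREE][2-5 ALLOC][6-56 FREE] -> 6

Answer: 6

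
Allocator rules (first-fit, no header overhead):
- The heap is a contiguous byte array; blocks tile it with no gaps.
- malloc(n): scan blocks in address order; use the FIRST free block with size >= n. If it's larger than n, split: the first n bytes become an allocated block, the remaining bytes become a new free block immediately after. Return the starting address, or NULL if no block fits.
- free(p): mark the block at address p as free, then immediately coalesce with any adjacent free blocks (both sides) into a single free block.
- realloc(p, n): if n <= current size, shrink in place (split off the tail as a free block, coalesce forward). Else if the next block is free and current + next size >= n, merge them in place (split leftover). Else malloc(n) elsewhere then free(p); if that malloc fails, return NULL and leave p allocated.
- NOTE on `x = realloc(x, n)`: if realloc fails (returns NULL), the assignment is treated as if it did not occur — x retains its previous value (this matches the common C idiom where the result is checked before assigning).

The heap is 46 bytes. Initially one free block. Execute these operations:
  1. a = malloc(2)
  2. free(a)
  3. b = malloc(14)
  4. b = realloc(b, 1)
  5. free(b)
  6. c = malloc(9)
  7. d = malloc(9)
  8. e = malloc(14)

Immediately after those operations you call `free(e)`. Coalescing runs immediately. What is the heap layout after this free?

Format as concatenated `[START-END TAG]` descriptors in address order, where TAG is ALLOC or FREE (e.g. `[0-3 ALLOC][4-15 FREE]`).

Op 1: a = malloc(2) -> a = 0; heap: [0-1 ALLOC][2-45 FREE]
Op 2: free(a) -> (freed a); heap: [0-45 FREE]
Op 3: b = malloc(14) -> b = 0; heap: [0-13 ALLOC][14-45 FREE]
Op 4: b = realloc(b, 1) -> b = 0; heap: [0-0 ALLOC][1-45 FREE]
Op 5: free(b) -> (freed b); heap: [0-45 FREE]
Op 6: c = malloc(9) -> c = 0; heap: [0-8 ALLOC][9-45 FREE]
Op 7: d = malloc(9) -> d = 9; heap: [0-8 ALLOC][9-17 ALLOC][18-45 FREE]
Op 8: e = malloc(14) -> e = 18; heap: [0-8 ALLOC][9-17 ALLOC][18-31 ALLOC][32-45 FREE]
free(e): e = 18 -> block [18-31 ALLOC]; mark free, coalesce with adjacent free neighbors -> [0-8 ALLOC][9-17 ALLOC][18-45 FREE]

Answer: [0-8 ALLOC][9-17 ALLOC][18-45 FREE]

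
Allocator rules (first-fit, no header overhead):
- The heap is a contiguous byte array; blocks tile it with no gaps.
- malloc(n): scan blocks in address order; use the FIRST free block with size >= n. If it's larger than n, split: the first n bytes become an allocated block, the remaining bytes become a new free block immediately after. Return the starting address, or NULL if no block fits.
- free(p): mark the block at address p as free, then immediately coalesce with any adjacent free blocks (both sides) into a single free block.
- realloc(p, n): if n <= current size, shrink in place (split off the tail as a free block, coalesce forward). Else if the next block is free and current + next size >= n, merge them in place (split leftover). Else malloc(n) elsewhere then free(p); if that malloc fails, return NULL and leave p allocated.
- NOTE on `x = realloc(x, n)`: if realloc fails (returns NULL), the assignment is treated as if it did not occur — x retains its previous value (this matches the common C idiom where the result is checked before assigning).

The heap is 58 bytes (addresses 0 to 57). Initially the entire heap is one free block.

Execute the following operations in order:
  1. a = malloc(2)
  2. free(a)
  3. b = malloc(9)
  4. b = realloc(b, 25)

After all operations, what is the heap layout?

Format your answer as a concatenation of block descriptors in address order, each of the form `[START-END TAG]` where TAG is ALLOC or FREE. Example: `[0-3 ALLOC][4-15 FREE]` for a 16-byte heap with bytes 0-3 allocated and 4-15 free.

Answer: [0-24 ALLOC][25-57 FREE]

Derivation:
Op 1: a = malloc(2) -> a = 0; heap: [0-1 ALLOC][2-57 FREE]
Op 2: free(a) -> (freed a); heap: [0-57 FREE]
Op 3: b = malloc(9) -> b = 0; heap: [0-8 ALLOC][9-57 FREE]
Op 4: b = realloc(b, 25) -> b = 0; heap: [0-24 ALLOC][25-57 FREE]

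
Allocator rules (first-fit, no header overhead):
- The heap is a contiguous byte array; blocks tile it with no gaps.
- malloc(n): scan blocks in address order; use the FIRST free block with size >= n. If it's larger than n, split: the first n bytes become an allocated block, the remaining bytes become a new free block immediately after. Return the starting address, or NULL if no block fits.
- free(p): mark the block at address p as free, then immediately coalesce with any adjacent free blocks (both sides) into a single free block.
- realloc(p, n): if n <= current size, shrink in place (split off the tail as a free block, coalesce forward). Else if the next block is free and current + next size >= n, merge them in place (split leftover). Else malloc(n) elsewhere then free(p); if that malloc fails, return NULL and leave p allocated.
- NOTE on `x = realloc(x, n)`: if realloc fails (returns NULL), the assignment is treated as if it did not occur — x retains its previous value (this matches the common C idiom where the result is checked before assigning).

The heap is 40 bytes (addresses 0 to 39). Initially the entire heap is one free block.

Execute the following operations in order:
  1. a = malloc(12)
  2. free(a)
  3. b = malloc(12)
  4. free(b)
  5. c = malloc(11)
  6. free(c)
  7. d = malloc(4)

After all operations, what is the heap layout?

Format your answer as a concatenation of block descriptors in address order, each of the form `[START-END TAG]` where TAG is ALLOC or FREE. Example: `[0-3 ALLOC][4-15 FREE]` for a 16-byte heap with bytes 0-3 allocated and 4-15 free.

Op 1: a = malloc(12) -> a = 0; heap: [0-11 ALLOC][12-39 FREE]
Op 2: free(a) -> (freed a); heap: [0-39 FREE]
Op 3: b = malloc(12) -> b = 0; heap: [0-11 ALLOC][12-39 FREE]
Op 4: free(b) -> (freed b); heap: [0-39 FREE]
Op 5: c = malloc(11) -> c = 0; heap: [0-10 ALLOC][11-39 FREE]
Op 6: free(c) -> (freed c); heap: [0-39 FREE]
Op 7: d = malloc(4) -> d = 0; heap: [0-3 ALLOC][4-39 FREE]

Answer: [0-3 ALLOC][4-39 FREE]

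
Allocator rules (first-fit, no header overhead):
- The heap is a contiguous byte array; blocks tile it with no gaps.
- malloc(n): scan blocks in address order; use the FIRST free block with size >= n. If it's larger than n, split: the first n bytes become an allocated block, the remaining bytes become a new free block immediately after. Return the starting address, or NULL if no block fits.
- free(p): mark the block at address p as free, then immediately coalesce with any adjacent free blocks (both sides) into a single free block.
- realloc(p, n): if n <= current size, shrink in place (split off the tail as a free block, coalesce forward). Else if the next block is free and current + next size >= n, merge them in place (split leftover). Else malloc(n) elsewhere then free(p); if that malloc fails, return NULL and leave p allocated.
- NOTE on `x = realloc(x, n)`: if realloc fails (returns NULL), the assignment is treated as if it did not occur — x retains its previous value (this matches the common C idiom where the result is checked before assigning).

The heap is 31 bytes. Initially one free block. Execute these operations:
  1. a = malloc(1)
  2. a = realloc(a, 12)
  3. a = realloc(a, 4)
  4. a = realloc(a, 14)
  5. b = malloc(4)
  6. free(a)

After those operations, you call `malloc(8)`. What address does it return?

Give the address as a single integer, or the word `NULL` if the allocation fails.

Op 1: a = malloc(1) -> a = 0; heap: [0-0 ALLOC][1-30 FREE]
Op 2: a = realloc(a, 12) -> a = 0; heap: [0-11 ALLOC][12-30 FREE]
Op 3: a = realloc(a, 4) -> a = 0; heap: [0-3 ALLOC][4-30 FREE]
Op 4: a = realloc(a, 14) -> a = 0; heap: [0-13 ALLOC][14-30 FREE]
Op 5: b = malloc(4) -> b = 14; heap: [0-13 ALLOC][14-17 ALLOC][18-30 FREE]
Op 6: free(a) -> (freed a); heap: [0-13 FREE][14-17 ALLOC][18-30 FREE]
malloc(8): first-fit scan over [0-13 FREE][14-17 ALLOC][18-30 FREE] -> 0

Answer: 0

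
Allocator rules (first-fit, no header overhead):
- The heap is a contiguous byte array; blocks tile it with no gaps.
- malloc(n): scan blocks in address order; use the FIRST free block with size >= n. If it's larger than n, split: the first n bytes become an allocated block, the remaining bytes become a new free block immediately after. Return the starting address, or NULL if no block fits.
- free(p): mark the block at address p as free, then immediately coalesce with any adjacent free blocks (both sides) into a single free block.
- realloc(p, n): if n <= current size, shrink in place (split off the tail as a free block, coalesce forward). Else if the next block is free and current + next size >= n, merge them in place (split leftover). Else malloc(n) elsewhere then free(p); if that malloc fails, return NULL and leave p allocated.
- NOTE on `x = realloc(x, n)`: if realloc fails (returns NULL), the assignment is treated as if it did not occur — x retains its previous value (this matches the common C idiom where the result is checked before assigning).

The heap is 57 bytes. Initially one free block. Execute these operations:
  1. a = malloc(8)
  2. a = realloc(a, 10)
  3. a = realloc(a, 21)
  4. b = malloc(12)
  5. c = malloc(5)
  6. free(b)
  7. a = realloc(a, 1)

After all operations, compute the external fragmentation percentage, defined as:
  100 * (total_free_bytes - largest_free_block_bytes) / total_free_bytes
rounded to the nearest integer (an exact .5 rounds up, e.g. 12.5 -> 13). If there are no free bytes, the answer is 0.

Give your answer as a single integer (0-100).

Answer: 37

Derivation:
Op 1: a = malloc(8) -> a = 0; heap: [0-7 ALLOC][8-56 FREE]
Op 2: a = realloc(a, 10) -> a = 0; heap: [0-9 ALLOC][10-56 FREE]
Op 3: a = realloc(a, 21) -> a = 0; heap: [0-20 ALLOC][21-56 FREE]
Op 4: b = malloc(12) -> b = 21; heap: [0-20 ALLOC][21-32 ALLOC][33-56 FREE]
Op 5: c = malloc(5) -> c = 33; heap: [0-20 ALLOC][21-32 ALLOC][33-37 ALLOC][38-56 FREE]
Op 6: free(b) -> (freed b); heap: [0-20 ALLOC][21-32 FREE][33-37 ALLOC][38-56 FREE]
Op 7: a = realloc(a, 1) -> a = 0; heap: [0-0 ALLOC][1-32 FREE][33-37 ALLOC][38-56 FREE]
Free blocks: [32 19] total_free=51 largest=32 -> 100*(51-32)/51 = 1900/51 ≈ 37.255 -> rounds to 37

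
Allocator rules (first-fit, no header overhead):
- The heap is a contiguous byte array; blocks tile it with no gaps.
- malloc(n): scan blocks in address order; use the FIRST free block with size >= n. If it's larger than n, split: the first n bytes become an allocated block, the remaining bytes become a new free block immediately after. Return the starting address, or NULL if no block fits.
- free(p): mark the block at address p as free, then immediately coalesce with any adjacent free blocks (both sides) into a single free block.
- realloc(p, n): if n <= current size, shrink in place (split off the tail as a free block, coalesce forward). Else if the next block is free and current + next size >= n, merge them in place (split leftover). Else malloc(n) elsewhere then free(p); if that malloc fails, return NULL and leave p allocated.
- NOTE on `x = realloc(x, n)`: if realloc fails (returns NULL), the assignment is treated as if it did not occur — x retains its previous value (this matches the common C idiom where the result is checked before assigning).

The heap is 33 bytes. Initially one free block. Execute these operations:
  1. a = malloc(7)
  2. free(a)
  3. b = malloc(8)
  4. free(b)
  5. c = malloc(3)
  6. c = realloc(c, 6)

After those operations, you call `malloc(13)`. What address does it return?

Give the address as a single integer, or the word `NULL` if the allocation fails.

Op 1: a = malloc(7) -> a = 0; heap: [0-6 ALLOC][7-32 FREE]
Op 2: free(a) -> (freed a); heap: [0-32 FREE]
Op 3: b = malloc(8) -> b = 0; heap: [0-7 ALLOC][8-32 FREE]
Op 4: free(b) -> (freed b); heap: [0-32 FREE]
Op 5: c = malloc(3) -> c = 0; heap: [0-2 ALLOC][3-32 FREE]
Op 6: c = realloc(c, 6) -> c = 0; heap: [0-5 ALLOC][6-32 FREE]
malloc(13): first-fit scan over [0-5 ALLOC][6-32 FREE] -> 6

Answer: 6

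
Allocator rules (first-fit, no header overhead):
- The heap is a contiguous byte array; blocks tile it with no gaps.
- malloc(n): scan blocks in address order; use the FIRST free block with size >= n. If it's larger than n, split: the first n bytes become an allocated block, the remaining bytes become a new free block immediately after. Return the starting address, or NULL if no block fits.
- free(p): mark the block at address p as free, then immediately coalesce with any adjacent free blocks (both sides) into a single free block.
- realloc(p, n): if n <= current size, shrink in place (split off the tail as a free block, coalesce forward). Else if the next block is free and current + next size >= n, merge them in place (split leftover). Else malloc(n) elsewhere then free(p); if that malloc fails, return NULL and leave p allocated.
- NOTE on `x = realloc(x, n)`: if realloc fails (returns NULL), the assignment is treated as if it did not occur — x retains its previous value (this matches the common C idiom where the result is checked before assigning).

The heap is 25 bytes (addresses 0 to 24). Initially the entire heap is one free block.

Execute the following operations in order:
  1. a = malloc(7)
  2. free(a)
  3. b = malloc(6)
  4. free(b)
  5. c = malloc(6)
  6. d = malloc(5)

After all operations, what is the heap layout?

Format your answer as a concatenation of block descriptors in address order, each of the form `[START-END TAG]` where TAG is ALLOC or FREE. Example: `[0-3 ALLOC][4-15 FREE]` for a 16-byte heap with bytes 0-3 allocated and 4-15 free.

Op 1: a = malloc(7) -> a = 0; heap: [0-6 ALLOC][7-24 FREE]
Op 2: free(a) -> (freed a); heap: [0-24 FREE]
Op 3: b = malloc(6) -> b = 0; heap: [0-5 ALLOC][6-24 FREE]
Op 4: free(b) -> (freed b); heap: [0-24 FREE]
Op 5: c = malloc(6) -> c = 0; heap: [0-5 ALLOC][6-24 FREE]
Op 6: d = malloc(5) -> d = 6; heap: [0-5 ALLOC][6-10 ALLOC][11-24 FREE]

Answer: [0-5 ALLOC][6-10 ALLOC][11-24 FREE]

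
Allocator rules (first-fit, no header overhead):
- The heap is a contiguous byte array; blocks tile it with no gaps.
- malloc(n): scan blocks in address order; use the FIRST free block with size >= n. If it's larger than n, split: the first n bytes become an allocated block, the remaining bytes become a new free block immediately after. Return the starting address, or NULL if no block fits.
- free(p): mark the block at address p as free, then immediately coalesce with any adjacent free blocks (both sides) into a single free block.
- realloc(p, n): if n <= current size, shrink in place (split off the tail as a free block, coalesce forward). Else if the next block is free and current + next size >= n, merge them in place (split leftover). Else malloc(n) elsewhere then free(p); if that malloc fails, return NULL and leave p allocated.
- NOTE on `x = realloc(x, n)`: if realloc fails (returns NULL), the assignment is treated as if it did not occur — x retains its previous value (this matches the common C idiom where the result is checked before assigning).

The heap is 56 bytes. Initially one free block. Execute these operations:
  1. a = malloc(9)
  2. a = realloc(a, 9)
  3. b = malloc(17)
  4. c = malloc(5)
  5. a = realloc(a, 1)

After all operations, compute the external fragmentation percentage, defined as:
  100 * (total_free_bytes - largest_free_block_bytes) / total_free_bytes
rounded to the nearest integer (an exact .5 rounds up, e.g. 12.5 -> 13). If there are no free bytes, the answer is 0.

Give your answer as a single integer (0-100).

Op 1: a = malloc(9) -> a = 0; heap: [0-8 ALLOC][9-55 FREE]
Op 2: a = realloc(a, 9) -> a = 0; heap: [0-8 ALLOC][9-55 FREE]
Op 3: b = malloc(17) -> b = 9; heap: [0-8 ALLOC][9-25 ALLOC][26-55 FREE]
Op 4: c = malloc(5) -> c = 26; heap: [0-8 ALLOC][9-25 ALLOC][26-30 ALLOC][31-55 FREE]
Op 5: a = realloc(a, 1) -> a = 0; heap: [0-0 ALLOC][1-8 FREE][9-25 ALLOC][26-30 ALLOC][31-55 FREE]
Free blocks: [8 25] total_free=33 largest=25 -> 100*(33-25)/33 = 800/33 ≈ 24.242 -> rounds to 24

Answer: 24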